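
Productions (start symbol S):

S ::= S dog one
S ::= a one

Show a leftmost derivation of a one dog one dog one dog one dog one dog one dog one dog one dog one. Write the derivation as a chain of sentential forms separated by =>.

S => S dog one => S dog one dog one => S dog one dog one dog one => S dog one dog one dog one dog one => S dog one dog one dog one dog one dog one => S dog one dog one dog one dog one dog one dog one => S dog one dog one dog one dog one dog one dog one dog one => S dog one dog one dog one dog one dog one dog one dog one dog one => a one dog one dog one dog one dog one dog one dog one dog one dog one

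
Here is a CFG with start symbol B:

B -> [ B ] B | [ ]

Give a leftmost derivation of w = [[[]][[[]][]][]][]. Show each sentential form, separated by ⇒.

B ⇒ [B]B ⇒ [[B]B]B ⇒ [[[]]B]B ⇒ [[[]][B]B]B ⇒ [[[]][[B]B]B]B ⇒ [[[]][[[]]B]B]B ⇒ [[[]][[[]][]]B]B ⇒ [[[]][[[]][]][]]B ⇒ [[[]][[[]][]][]][]

B ⇒ [B]B   [B -> [ B ] B]
[B]B ⇒ [[B]B]B   [B -> [ B ] B]
[[B]B]B ⇒ [[[]]B]B   [B -> [ ]]
[[[]]B]B ⇒ [[[]][B]B]B   [B -> [ B ] B]
[[[]][B]B]B ⇒ [[[]][[B]B]B]B   [B -> [ B ] B]
[[[]][[B]B]B]B ⇒ [[[]][[[]]B]B]B   [B -> [ ]]
[[[]][[[]]B]B]B ⇒ [[[]][[[]][]]B]B   [B -> [ ]]
[[[]][[[]][]]B]B ⇒ [[[]][[[]][]][]]B   [B -> [ ]]
[[[]][[[]][]][]]B ⇒ [[[]][[[]][]][]][]   [B -> [ ]]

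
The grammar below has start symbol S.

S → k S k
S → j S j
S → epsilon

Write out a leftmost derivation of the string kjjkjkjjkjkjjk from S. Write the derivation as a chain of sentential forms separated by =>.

S => kSk => kjSjk => kjjSjjk => kjjkSkjjk => kjjkjSjkjjk => kjjkjkSkjkjjk => kjjkjkjSjkjkjjk => kjjkjkjjkjkjjk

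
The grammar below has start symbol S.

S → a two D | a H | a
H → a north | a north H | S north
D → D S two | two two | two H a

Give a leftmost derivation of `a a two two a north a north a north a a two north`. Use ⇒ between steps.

S ⇒ a H ⇒ a S north ⇒ a a two D north ⇒ a a two D S two north ⇒ a a two two H a S two north ⇒ a a two two a north H a S two north ⇒ a a two two a north a north H a S two north ⇒ a a two two a north a north a north a S two north ⇒ a a two two a north a north a north a a two north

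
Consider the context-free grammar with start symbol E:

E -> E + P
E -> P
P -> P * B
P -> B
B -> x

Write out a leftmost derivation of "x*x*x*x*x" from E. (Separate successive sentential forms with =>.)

E => P => P*B => P*B*B => P*B*B*B => P*B*B*B*B => B*B*B*B*B => x*B*B*B*B => x*x*B*B*B => x*x*x*B*B => x*x*x*x*B => x*x*x*x*x

E => P   [E -> P]
P => P*B   [P -> P * B]
P*B => P*B*B   [P -> P * B]
P*B*B => P*B*B*B   [P -> P * B]
P*B*B*B => P*B*B*B*B   [P -> P * B]
P*B*B*B*B => B*B*B*B*B   [P -> B]
B*B*B*B*B => x*B*B*B*B   [B -> x]
x*B*B*B*B => x*x*B*B*B   [B -> x]
x*x*B*B*B => x*x*x*B*B   [B -> x]
x*x*x*B*B => x*x*x*x*B   [B -> x]
x*x*x*x*B => x*x*x*x*x   [B -> x]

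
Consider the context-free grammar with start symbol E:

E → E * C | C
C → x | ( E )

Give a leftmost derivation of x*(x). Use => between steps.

E => E*C   [E → E * C]
E*C => C*C   [E → C]
C*C => x*C   [C → x]
x*C => x*(E)   [C → ( E )]
x*(E) => x*(C)   [E → C]
x*(C) => x*(x)   [C → x]

E=>E*C=>C*C=>x*C=>x*(E)=>x*(C)=>x*(x)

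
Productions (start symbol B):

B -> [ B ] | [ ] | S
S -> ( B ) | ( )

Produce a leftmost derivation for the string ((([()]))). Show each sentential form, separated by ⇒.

B ⇒ S ⇒ (B) ⇒ (S) ⇒ ((B)) ⇒ ((S)) ⇒ (((B))) ⇒ ((([B]))) ⇒ ((([S]))) ⇒ ((([()])))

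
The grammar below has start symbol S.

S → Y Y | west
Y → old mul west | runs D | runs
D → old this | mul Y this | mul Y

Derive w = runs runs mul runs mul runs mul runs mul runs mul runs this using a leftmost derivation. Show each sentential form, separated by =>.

S => Y Y => runs Y => runs runs D => runs runs mul Y => runs runs mul runs D => runs runs mul runs mul Y this => runs runs mul runs mul runs D this => runs runs mul runs mul runs mul Y this => runs runs mul runs mul runs mul runs D this => runs runs mul runs mul runs mul runs mul Y this => runs runs mul runs mul runs mul runs mul runs D this => runs runs mul runs mul runs mul runs mul runs mul Y this => runs runs mul runs mul runs mul runs mul runs mul runs this

S => Y Y   [S → Y Y]
Y Y => runs Y   [Y → runs]
runs Y => runs runs D   [Y → runs D]
runs runs D => runs runs mul Y   [D → mul Y]
runs runs mul Y => runs runs mul runs D   [Y → runs D]
runs runs mul runs D => runs runs mul runs mul Y this   [D → mul Y this]
runs runs mul runs mul Y this => runs runs mul runs mul runs D this   [Y → runs D]
runs runs mul runs mul runs D this => runs runs mul runs mul runs mul Y this   [D → mul Y]
runs runs mul runs mul runs mul Y this => runs runs mul runs mul runs mul runs D this   [Y → runs D]
runs runs mul runs mul runs mul runs D this => runs runs mul runs mul runs mul runs mul Y this   [D → mul Y]
runs runs mul runs mul runs mul runs mul Y this => runs runs mul runs mul runs mul runs mul runs D this   [Y → runs D]
runs runs mul runs mul runs mul runs mul runs D this => runs runs mul runs mul runs mul runs mul runs mul Y this   [D → mul Y]
runs runs mul runs mul runs mul runs mul runs mul Y this => runs runs mul runs mul runs mul runs mul runs mul runs this   [Y → runs]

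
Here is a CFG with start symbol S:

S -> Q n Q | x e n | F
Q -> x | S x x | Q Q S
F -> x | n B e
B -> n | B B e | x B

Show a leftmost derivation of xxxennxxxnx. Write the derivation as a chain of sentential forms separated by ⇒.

S ⇒ QnQ   [S -> Q n Q]
QnQ ⇒ SxxnQ   [Q -> S x x]
SxxnQ ⇒ QnQxxnQ   [S -> Q n Q]
QnQxxnQ ⇒ QQSnQxxnQ   [Q -> Q Q S]
QQSnQxxnQ ⇒ xQSnQxxnQ   [Q -> x]
xQSnQxxnQ ⇒ xxSnQxxnQ   [Q -> x]
xxSnQxxnQ ⇒ xxxennQxxnQ   [S -> x e n]
xxxennQxxnQ ⇒ xxxennxxxnQ   [Q -> x]
xxxennxxxnQ ⇒ xxxennxxxnx   [Q -> x]

S ⇒ QnQ ⇒ SxxnQ ⇒ QnQxxnQ ⇒ QQSnQxxnQ ⇒ xQSnQxxnQ ⇒ xxSnQxxnQ ⇒ xxxennQxxnQ ⇒ xxxennxxxnQ ⇒ xxxennxxxnx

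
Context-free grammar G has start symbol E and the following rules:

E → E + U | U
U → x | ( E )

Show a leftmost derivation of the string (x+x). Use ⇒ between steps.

E ⇒ U   [E → U]
U ⇒ (E)   [U → ( E )]
(E) ⇒ (E+U)   [E → E + U]
(E+U) ⇒ (U+U)   [E → U]
(U+U) ⇒ (x+U)   [U → x]
(x+U) ⇒ (x+x)   [U → x]

E ⇒ U ⇒ (E) ⇒ (E+U) ⇒ (U+U) ⇒ (x+U) ⇒ (x+x)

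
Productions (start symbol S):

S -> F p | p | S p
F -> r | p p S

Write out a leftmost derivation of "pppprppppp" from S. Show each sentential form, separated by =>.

S => Fp => ppSp => ppFpp => ppppSpp => ppppSppp => ppppSpppp => ppppFppppp => pppprppppp

S => Fp   [S -> F p]
Fp => ppSp   [F -> p p S]
ppSp => ppFpp   [S -> F p]
ppFpp => ppppSpp   [F -> p p S]
ppppSpp => ppppSppp   [S -> S p]
ppppSppp => ppppSpppp   [S -> S p]
ppppSpppp => ppppFppppp   [S -> F p]
ppppFppppp => pppprppppp   [F -> r]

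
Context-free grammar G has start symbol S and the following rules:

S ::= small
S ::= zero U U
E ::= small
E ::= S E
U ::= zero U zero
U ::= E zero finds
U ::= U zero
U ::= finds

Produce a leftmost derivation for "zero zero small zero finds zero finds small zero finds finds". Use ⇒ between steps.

S ⇒ zero U U ⇒ zero E zero finds U ⇒ zero S E zero finds U ⇒ zero zero U U E zero finds U ⇒ zero zero U zero U E zero finds U ⇒ zero zero E zero finds zero U E zero finds U ⇒ zero zero small zero finds zero U E zero finds U ⇒ zero zero small zero finds zero finds E zero finds U ⇒ zero zero small zero finds zero finds small zero finds U ⇒ zero zero small zero finds zero finds small zero finds finds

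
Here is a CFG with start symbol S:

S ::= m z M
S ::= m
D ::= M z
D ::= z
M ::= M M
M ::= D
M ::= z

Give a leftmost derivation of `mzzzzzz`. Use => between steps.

S=>mzM=>mzMM=>mzzM=>mzzMM=>mzzMMM=>mzzzMM=>mzzzDM=>mzzzzM=>mzzzzD=>mzzzzMz=>mzzzzzz

S => mzM   [S ::= m z M]
mzM => mzMM   [M ::= M M]
mzMM => mzzM   [M ::= z]
mzzM => mzzMM   [M ::= M M]
mzzMM => mzzMMM   [M ::= M M]
mzzMMM => mzzzMM   [M ::= z]
mzzzMM => mzzzDM   [M ::= D]
mzzzDM => mzzzzM   [D ::= z]
mzzzzM => mzzzzD   [M ::= D]
mzzzzD => mzzzzMz   [D ::= M z]
mzzzzMz => mzzzzzz   [M ::= z]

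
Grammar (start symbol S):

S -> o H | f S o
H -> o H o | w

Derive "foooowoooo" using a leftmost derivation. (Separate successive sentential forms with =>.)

S => fSo   [S -> f S o]
fSo => foHo   [S -> o H]
foHo => fooHoo   [H -> o H o]
fooHoo => foooHooo   [H -> o H o]
foooHooo => fooooHoooo   [H -> o H o]
fooooHoooo => foooowoooo   [H -> w]

S => fSo => foHo => fooHoo => foooHooo => fooooHoooo => foooowoooo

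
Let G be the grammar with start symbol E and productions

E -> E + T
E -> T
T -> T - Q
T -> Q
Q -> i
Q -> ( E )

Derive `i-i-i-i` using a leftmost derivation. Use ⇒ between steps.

E⇒T⇒T-Q⇒T-Q-Q⇒T-Q-Q-Q⇒Q-Q-Q-Q⇒i-Q-Q-Q⇒i-i-Q-Q⇒i-i-i-Q⇒i-i-i-i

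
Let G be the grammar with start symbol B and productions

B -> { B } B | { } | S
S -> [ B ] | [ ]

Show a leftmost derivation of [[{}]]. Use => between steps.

B => S   [B -> S]
S => [B]   [S -> [ B ]]
[B] => [S]   [B -> S]
[S] => [[B]]   [S -> [ B ]]
[[B]] => [[{}]]   [B -> { }]

B => S => [B] => [S] => [[B]] => [[{}]]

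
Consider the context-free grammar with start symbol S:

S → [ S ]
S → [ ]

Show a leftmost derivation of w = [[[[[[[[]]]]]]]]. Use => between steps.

S => [S]   [S → [ S ]]
[S] => [[S]]   [S → [ S ]]
[[S]] => [[[S]]]   [S → [ S ]]
[[[S]]] => [[[[S]]]]   [S → [ S ]]
[[[[S]]]] => [[[[[S]]]]]   [S → [ S ]]
[[[[[S]]]]] => [[[[[[S]]]]]]   [S → [ S ]]
[[[[[[S]]]]]] => [[[[[[[S]]]]]]]   [S → [ S ]]
[[[[[[[S]]]]]]] => [[[[[[[[]]]]]]]]   [S → [ ]]

S=>[S]=>[[S]]=>[[[S]]]=>[[[[S]]]]=>[[[[[S]]]]]=>[[[[[[S]]]]]]=>[[[[[[[S]]]]]]]=>[[[[[[[[]]]]]]]]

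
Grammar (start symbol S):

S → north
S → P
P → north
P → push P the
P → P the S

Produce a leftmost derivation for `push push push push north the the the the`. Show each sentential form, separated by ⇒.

S ⇒ P   [S → P]
P ⇒ push P the   [P → push P the]
push P the ⇒ push push P the the   [P → push P the]
push push P the the ⇒ push push push P the the the   [P → push P the]
push push push P the the the ⇒ push push push push P the the the the   [P → push P the]
push push push push P the the the the ⇒ push push push push north the the the the   [P → north]

S ⇒ P ⇒ push P the ⇒ push push P the the ⇒ push push push P the the the ⇒ push push push push P the the the the ⇒ push push push push north the the the the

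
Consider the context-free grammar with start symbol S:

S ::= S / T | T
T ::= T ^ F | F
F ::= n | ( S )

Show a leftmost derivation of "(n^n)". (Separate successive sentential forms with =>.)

S => T => F => (S) => (T) => (T^F) => (F^F) => (n^F) => (n^n)

S => T   [S ::= T]
T => F   [T ::= F]
F => (S)   [F ::= ( S )]
(S) => (T)   [S ::= T]
(T) => (T^F)   [T ::= T ^ F]
(T^F) => (F^F)   [T ::= F]
(F^F) => (n^F)   [F ::= n]
(n^F) => (n^n)   [F ::= n]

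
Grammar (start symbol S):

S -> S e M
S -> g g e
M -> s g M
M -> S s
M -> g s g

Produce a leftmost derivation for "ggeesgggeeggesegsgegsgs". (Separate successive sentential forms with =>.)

S => SeM   [S -> S e M]
SeM => ggeeM   [S -> g g e]
ggeeM => ggeesgM   [M -> s g M]
ggeesgM => ggeesgSs   [M -> S s]
ggeesgSs => ggeesgSeMs   [S -> S e M]
ggeesgSeMs => ggeesgSeMeMs   [S -> S e M]
ggeesgSeMeMs => ggeesgSeMeMeMs   [S -> S e M]
ggeesgSeMeMeMs => ggeesgggeeMeMeMs   [S -> g g e]
ggeesgggeeMeMeMs => ggeesgggeeSseMeMs   [M -> S s]
ggeesgggeeSseMeMs => ggeesgggeeggeseMeMs   [S -> g g e]
ggeesgggeeggeseMeMs => ggeesgggeeggesegsgeMs   [M -> g s g]
ggeesgggeeggesegsgeMs => ggeesgggeeggesegsgegsgs   [M -> g s g]

S=>SeM=>ggeeM=>ggeesgM=>ggeesgSs=>ggeesgSeMs=>ggeesgSeMeMs=>ggeesgSeMeMeMs=>ggeesgggeeMeMeMs=>ggeesgggeeSseMeMs=>ggeesgggeeggeseMeMs=>ggeesgggeeggesegsgeMs=>ggeesgggeeggesegsgegsgs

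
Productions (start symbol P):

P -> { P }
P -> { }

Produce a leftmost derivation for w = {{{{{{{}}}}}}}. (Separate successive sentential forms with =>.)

P => {P}   [P -> { P }]
{P} => {{P}}   [P -> { P }]
{{P}} => {{{P}}}   [P -> { P }]
{{{P}}} => {{{{P}}}}   [P -> { P }]
{{{{P}}}} => {{{{{P}}}}}   [P -> { P }]
{{{{{P}}}}} => {{{{{{P}}}}}}   [P -> { P }]
{{{{{{P}}}}}} => {{{{{{{}}}}}}}   [P -> { }]

P => {P} => {{P}} => {{{P}}} => {{{{P}}}} => {{{{{P}}}}} => {{{{{{P}}}}}} => {{{{{{{}}}}}}}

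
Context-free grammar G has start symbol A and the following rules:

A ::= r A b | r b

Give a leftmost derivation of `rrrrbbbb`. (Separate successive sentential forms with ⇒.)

A ⇒ rAb   [A ::= r A b]
rAb ⇒ rrAbb   [A ::= r A b]
rrAbb ⇒ rrrAbbb   [A ::= r A b]
rrrAbbb ⇒ rrrrbbbb   [A ::= r b]

A ⇒ rAb ⇒ rrAbb ⇒ rrrAbbb ⇒ rrrrbbbb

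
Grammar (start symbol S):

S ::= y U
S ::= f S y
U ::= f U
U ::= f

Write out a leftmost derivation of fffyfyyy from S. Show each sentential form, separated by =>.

S=>fSy=>ffSyy=>fffSyyy=>fffyUyyy=>fffyfyyy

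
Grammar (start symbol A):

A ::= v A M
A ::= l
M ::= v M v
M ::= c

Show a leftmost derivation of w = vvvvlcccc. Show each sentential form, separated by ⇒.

A ⇒ vAM ⇒ vvAMM ⇒ vvvAMMM ⇒ vvvvAMMMM ⇒ vvvvlMMMM ⇒ vvvvlcMMM ⇒ vvvvlccMM ⇒ vvvvlcccM ⇒ vvvvlcccc

A ⇒ vAM   [A ::= v A M]
vAM ⇒ vvAMM   [A ::= v A M]
vvAMM ⇒ vvvAMMM   [A ::= v A M]
vvvAMMM ⇒ vvvvAMMMM   [A ::= v A M]
vvvvAMMMM ⇒ vvvvlMMMM   [A ::= l]
vvvvlMMMM ⇒ vvvvlcMMM   [M ::= c]
vvvvlcMMM ⇒ vvvvlccMM   [M ::= c]
vvvvlccMM ⇒ vvvvlcccM   [M ::= c]
vvvvlcccM ⇒ vvvvlcccc   [M ::= c]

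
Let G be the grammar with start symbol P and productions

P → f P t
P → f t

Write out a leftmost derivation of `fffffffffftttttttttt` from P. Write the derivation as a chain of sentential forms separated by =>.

P => fPt   [P → f P t]
fPt => ffPtt   [P → f P t]
ffPtt => fffPttt   [P → f P t]
fffPttt => ffffPtttt   [P → f P t]
ffffPtttt => fffffPttttt   [P → f P t]
fffffPttttt => ffffffPtttttt   [P → f P t]
ffffffPtttttt => fffffffPttttttt   [P → f P t]
fffffffPttttttt => ffffffffPtttttttt   [P → f P t]
ffffffffPtttttttt => fffffffffPttttttttt   [P → f P t]
fffffffffPttttttttt => fffffffffftttttttttt   [P → f t]

P=>fPt=>ffPtt=>fffPttt=>ffffPtttt=>fffffPttttt=>ffffffPtttttt=>fffffffPttttttt=>ffffffffPtttttttt=>fffffffffPttttttttt=>fffffffffftttttttttt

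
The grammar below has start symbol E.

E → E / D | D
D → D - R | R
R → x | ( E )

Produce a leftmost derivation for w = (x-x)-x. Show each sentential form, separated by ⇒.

E ⇒ D ⇒ D-R ⇒ R-R ⇒ (E)-R ⇒ (D)-R ⇒ (D-R)-R ⇒ (R-R)-R ⇒ (x-R)-R ⇒ (x-x)-R ⇒ (x-x)-x

E ⇒ D   [E → D]
D ⇒ D-R   [D → D - R]
D-R ⇒ R-R   [D → R]
R-R ⇒ (E)-R   [R → ( E )]
(E)-R ⇒ (D)-R   [E → D]
(D)-R ⇒ (D-R)-R   [D → D - R]
(D-R)-R ⇒ (R-R)-R   [D → R]
(R-R)-R ⇒ (x-R)-R   [R → x]
(x-R)-R ⇒ (x-x)-R   [R → x]
(x-x)-R ⇒ (x-x)-x   [R → x]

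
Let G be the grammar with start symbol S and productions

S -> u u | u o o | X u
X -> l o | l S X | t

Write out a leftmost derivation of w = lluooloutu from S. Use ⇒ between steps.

S ⇒ Xu ⇒ lSXu ⇒ lXuXu ⇒ llSXuXu ⇒ lluooXuXu ⇒ lluoolouXu ⇒ lluooloutu

S ⇒ Xu   [S -> X u]
Xu ⇒ lSXu   [X -> l S X]
lSXu ⇒ lXuXu   [S -> X u]
lXuXu ⇒ llSXuXu   [X -> l S X]
llSXuXu ⇒ lluooXuXu   [S -> u o o]
lluooXuXu ⇒ lluoolouXu   [X -> l o]
lluoolouXu ⇒ lluooloutu   [X -> t]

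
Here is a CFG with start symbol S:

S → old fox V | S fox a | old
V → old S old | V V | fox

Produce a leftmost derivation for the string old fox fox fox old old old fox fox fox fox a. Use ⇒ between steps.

S ⇒ S fox a   [S → S fox a]
S fox a ⇒ old fox V fox a   [S → old fox V]
old fox V fox a ⇒ old fox V V fox a   [V → V V]
old fox V V fox a ⇒ old fox fox V fox a   [V → fox]
old fox fox V fox a ⇒ old fox fox V V fox a   [V → V V]
old fox fox V V fox a ⇒ old fox fox V V V fox a   [V → V V]
old fox fox V V V fox a ⇒ old fox fox V V V V fox a   [V → V V]
old fox fox V V V V fox a ⇒ old fox fox fox V V V fox a   [V → fox]
old fox fox fox V V V fox a ⇒ old fox fox fox V V V V fox a   [V → V V]
old fox fox fox V V V V fox a ⇒ old fox fox fox old S old V V V fox a   [V → old S old]
old fox fox fox old S old V V V fox a ⇒ old fox fox fox old old old V V V fox a   [S → old]
old fox fox fox old old old V V V fox a ⇒ old fox fox fox old old old fox V V fox a   [V → fox]
old fox fox fox old old old fox V V fox a ⇒ old fox fox fox old old old fox fox V fox a   [V → fox]
old fox fox fox old old old fox fox V fox a ⇒ old fox fox fox old old old fox fox fox fox a   [V → fox]

S ⇒ S fox a ⇒ old fox V fox a ⇒ old fox V V fox a ⇒ old fox fox V fox a ⇒ old fox fox V V fox a ⇒ old fox fox V V V fox a ⇒ old fox fox V V V V fox a ⇒ old fox fox fox V V V fox a ⇒ old fox fox fox V V V V fox a ⇒ old fox fox fox old S old V V V fox a ⇒ old fox fox fox old old old V V V fox a ⇒ old fox fox fox old old old fox V V fox a ⇒ old fox fox fox old old old fox fox V fox a ⇒ old fox fox fox old old old fox fox fox fox a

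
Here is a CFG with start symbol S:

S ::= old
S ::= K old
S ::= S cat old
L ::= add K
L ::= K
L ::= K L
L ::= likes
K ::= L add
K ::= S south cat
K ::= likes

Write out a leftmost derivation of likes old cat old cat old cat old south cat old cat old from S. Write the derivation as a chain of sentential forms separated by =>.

S => S cat old   [S ::= S cat old]
S cat old => K old cat old   [S ::= K old]
K old cat old => S south cat old cat old   [K ::= S south cat]
S south cat old cat old => S cat old south cat old cat old   [S ::= S cat old]
S cat old south cat old cat old => S cat old cat old south cat old cat old   [S ::= S cat old]
S cat old cat old south cat old cat old => S cat old cat old cat old south cat old cat old   [S ::= S cat old]
S cat old cat old cat old south cat old cat old => K old cat old cat old cat old south cat old cat old   [S ::= K old]
K old cat old cat old cat old south cat old cat old => likes old cat old cat old cat old south cat old cat old   [K ::= likes]

S => S cat old => K old cat old => S south cat old cat old => S cat old south cat old cat old => S cat old cat old south cat old cat old => S cat old cat old cat old south cat old cat old => K old cat old cat old cat old south cat old cat old => likes old cat old cat old cat old south cat old cat old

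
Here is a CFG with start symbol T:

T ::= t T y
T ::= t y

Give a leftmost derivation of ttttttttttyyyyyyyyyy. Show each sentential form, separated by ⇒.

T⇒tTy⇒ttTyy⇒tttTyyy⇒ttttTyyyy⇒tttttTyyyyy⇒ttttttTyyyyyy⇒tttttttTyyyyyyy⇒ttttttttTyyyyyyyy⇒tttttttttTyyyyyyyyy⇒ttttttttttyyyyyyyyyy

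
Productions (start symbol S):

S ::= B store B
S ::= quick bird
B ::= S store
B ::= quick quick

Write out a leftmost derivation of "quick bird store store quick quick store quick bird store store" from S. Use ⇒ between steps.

S ⇒ B store B   [S ::= B store B]
B store B ⇒ S store store B   [B ::= S store]
S store store B ⇒ quick bird store store B   [S ::= quick bird]
quick bird store store B ⇒ quick bird store store S store   [B ::= S store]
quick bird store store S store ⇒ quick bird store store B store B store   [S ::= B store B]
quick bird store store B store B store ⇒ quick bird store store quick quick store B store   [B ::= quick quick]
quick bird store store quick quick store B store ⇒ quick bird store store quick quick store S store store   [B ::= S store]
quick bird store store quick quick store S store store ⇒ quick bird store store quick quick store quick bird store store   [S ::= quick bird]

S ⇒ B store B ⇒ S store store B ⇒ quick bird store store B ⇒ quick bird store store S store ⇒ quick bird store store B store B store ⇒ quick bird store store quick quick store B store ⇒ quick bird store store quick quick store S store store ⇒ quick bird store store quick quick store quick bird store store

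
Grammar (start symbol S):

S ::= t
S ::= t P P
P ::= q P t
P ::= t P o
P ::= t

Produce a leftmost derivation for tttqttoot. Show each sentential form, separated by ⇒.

S ⇒ tPP   [S ::= t P P]
tPP ⇒ ttPoP   [P ::= t P o]
ttPoP ⇒ tttPooP   [P ::= t P o]
tttPooP ⇒ tttqPtooP   [P ::= q P t]
tttqPtooP ⇒ tttqttooP   [P ::= t]
tttqttooP ⇒ tttqttoot   [P ::= t]

S⇒tPP⇒ttPoP⇒tttPooP⇒tttqPtooP⇒tttqttooP⇒tttqttoot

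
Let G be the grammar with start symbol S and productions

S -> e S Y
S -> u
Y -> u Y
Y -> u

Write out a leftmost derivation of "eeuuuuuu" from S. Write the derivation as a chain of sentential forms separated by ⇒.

S ⇒ eSY   [S -> e S Y]
eSY ⇒ eeSYY   [S -> e S Y]
eeSYY ⇒ eeuYY   [S -> u]
eeuYY ⇒ eeuuY   [Y -> u]
eeuuY ⇒ eeuuuY   [Y -> u Y]
eeuuuY ⇒ eeuuuuY   [Y -> u Y]
eeuuuuY ⇒ eeuuuuuY   [Y -> u Y]
eeuuuuuY ⇒ eeuuuuuu   [Y -> u]

S⇒eSY⇒eeSYY⇒eeuYY⇒eeuuY⇒eeuuuY⇒eeuuuuY⇒eeuuuuuY⇒eeuuuuuu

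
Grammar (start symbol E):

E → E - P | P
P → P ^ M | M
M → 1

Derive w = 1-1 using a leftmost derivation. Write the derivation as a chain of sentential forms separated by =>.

E => E-P => P-P => M-P => 1-P => 1-M => 1-1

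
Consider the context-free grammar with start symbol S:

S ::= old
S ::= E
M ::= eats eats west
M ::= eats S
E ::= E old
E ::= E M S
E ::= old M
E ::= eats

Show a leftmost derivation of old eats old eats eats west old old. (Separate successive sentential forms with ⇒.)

S ⇒ E ⇒ E old ⇒ E M S old ⇒ old M M S old ⇒ old eats S M S old ⇒ old eats old M S old ⇒ old eats old eats eats west S old ⇒ old eats old eats eats west old old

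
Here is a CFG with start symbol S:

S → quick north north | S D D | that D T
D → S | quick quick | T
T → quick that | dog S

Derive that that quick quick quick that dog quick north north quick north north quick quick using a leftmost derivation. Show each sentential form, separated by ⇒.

S ⇒ S D D   [S → S D D]
S D D ⇒ that D T D D   [S → that D T]
that D T D D ⇒ that S T D D   [D → S]
that S T D D ⇒ that that D T T D D   [S → that D T]
that that D T T D D ⇒ that that quick quick T T D D   [D → quick quick]
that that quick quick T T D D ⇒ that that quick quick quick that T D D   [T → quick that]
that that quick quick quick that T D D ⇒ that that quick quick quick that dog S D D   [T → dog S]
that that quick quick quick that dog S D D ⇒ that that quick quick quick that dog quick north north D D   [S → quick north north]
that that quick quick quick that dog quick north north D D ⇒ that that quick quick quick that dog quick north north S D   [D → S]
that that quick quick quick that dog quick north north S D ⇒ that that quick quick quick that dog quick north north quick north north D   [S → quick north north]
that that quick quick quick that dog quick north north quick north north D ⇒ that that quick quick quick that dog quick north north quick north north quick quick   [D → quick quick]

S ⇒ S D D ⇒ that D T D D ⇒ that S T D D ⇒ that that D T T D D ⇒ that that quick quick T T D D ⇒ that that quick quick quick that T D D ⇒ that that quick quick quick that dog S D D ⇒ that that quick quick quick that dog quick north north D D ⇒ that that quick quick quick that dog quick north north S D ⇒ that that quick quick quick that dog quick north north quick north north D ⇒ that that quick quick quick that dog quick north north quick north north quick quick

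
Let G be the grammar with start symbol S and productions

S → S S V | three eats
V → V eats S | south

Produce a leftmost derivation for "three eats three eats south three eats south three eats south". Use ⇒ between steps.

S ⇒ S S V ⇒ S S V S V ⇒ S S V S V S V ⇒ three eats S V S V S V ⇒ three eats three eats V S V S V ⇒ three eats three eats south S V S V ⇒ three eats three eats south three eats V S V ⇒ three eats three eats south three eats south S V ⇒ three eats three eats south three eats south three eats V ⇒ three eats three eats south three eats south three eats south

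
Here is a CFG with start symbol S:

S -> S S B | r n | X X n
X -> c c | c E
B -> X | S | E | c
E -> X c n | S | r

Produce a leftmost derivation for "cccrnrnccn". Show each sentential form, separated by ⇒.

S ⇒ XXn ⇒ ccXn ⇒ cccEn ⇒ cccSn ⇒ cccSSBn ⇒ cccrnSBn ⇒ cccrnrnBn ⇒ cccrnrnXn ⇒ cccrnrnccn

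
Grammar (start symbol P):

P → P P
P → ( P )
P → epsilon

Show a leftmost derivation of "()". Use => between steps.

P => PP   [P → P P]
PP => PPP   [P → P P]
PPP => (P)PP   [P → ( P )]
(P)PP => ()PP   [P → epsilon]
()PP => ()P   [P → epsilon]
()P => ()   [P → epsilon]

P=>PP=>PPP=>(P)PP=>()PP=>()P=>()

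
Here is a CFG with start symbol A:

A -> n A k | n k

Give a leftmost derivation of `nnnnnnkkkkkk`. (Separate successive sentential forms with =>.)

A => nAk => nnAkk => nnnAkkk => nnnnAkkkk => nnnnnAkkkkk => nnnnnnkkkkkk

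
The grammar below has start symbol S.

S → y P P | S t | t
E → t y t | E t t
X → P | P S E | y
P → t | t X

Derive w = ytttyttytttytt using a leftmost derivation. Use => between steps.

S => yPP   [S → y P P]
yPP => ytXP   [P → t X]
ytXP => ytPSEP   [X → P S E]
ytPSEP => yttXSEP   [P → t X]
yttXSEP => yttPSESEP   [X → P S E]
yttPSESEP => ytttXSESEP   [P → t X]
ytttXSESEP => ytttySESEP   [X → y]
ytttySESEP => ytttytESEP   [S → t]
ytttytESEP => ytttyttytSEP   [E → t y t]
ytttyttytSEP => ytttyttyttEP   [S → t]
ytttyttyttEP => ytttyttytttytP   [E → t y t]
ytttyttytttytP => ytttyttytttytt   [P → t]

S => yPP => ytXP => ytPSEP => yttXSEP => yttPSESEP => ytttXSESEP => ytttySESEP => ytttytESEP => ytttyttytSEP => ytttyttyttEP => ytttyttytttytP => ytttyttytttytt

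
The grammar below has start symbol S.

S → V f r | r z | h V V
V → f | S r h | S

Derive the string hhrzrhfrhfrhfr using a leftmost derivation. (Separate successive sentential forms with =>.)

S=>Vfr=>Srhfr=>hVVrhfr=>hSrhVrhfr=>hhVVrhVrhfr=>hhSrhVrhVrhfr=>hhrzrhVrhVrhfr=>hhrzrhfrhVrhfr=>hhrzrhfrhfrhfr

S => Vfr   [S → V f r]
Vfr => Srhfr   [V → S r h]
Srhfr => hVVrhfr   [S → h V V]
hVVrhfr => hSrhVrhfr   [V → S r h]
hSrhVrhfr => hhVVrhVrhfr   [S → h V V]
hhVVrhVrhfr => hhSrhVrhVrhfr   [V → S r h]
hhSrhVrhVrhfr => hhrzrhVrhVrhfr   [S → r z]
hhrzrhVrhVrhfr => hhrzrhfrhVrhfr   [V → f]
hhrzrhfrhVrhfr => hhrzrhfrhfrhfr   [V → f]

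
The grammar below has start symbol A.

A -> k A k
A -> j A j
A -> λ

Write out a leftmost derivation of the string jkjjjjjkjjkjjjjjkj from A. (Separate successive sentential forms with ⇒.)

A ⇒ jAj ⇒ jkAkj ⇒ jkjAjkj ⇒ jkjjAjjkj ⇒ jkjjjAjjjkj ⇒ jkjjjjAjjjjkj ⇒ jkjjjjjAjjjjjkj ⇒ jkjjjjjkAkjjjjjkj ⇒ jkjjjjjkjAjkjjjjjkj ⇒ jkjjjjjkjjkjjjjjkj

A ⇒ jAj   [A -> j A j]
jAj ⇒ jkAkj   [A -> k A k]
jkAkj ⇒ jkjAjkj   [A -> j A j]
jkjAjkj ⇒ jkjjAjjkj   [A -> j A j]
jkjjAjjkj ⇒ jkjjjAjjjkj   [A -> j A j]
jkjjjAjjjkj ⇒ jkjjjjAjjjjkj   [A -> j A j]
jkjjjjAjjjjkj ⇒ jkjjjjjAjjjjjkj   [A -> j A j]
jkjjjjjAjjjjjkj ⇒ jkjjjjjkAkjjjjjkj   [A -> k A k]
jkjjjjjkAkjjjjjkj ⇒ jkjjjjjkjAjkjjjjjkj   [A -> j A j]
jkjjjjjkjAjkjjjjjkj ⇒ jkjjjjjkjjkjjjjjkj   [A -> λ]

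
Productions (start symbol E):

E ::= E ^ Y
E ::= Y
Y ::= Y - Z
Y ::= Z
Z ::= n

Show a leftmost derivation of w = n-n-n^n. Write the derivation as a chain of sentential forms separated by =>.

E => E^Y   [E ::= E ^ Y]
E^Y => Y^Y   [E ::= Y]
Y^Y => Y-Z^Y   [Y ::= Y - Z]
Y-Z^Y => Y-Z-Z^Y   [Y ::= Y - Z]
Y-Z-Z^Y => Z-Z-Z^Y   [Y ::= Z]
Z-Z-Z^Y => n-Z-Z^Y   [Z ::= n]
n-Z-Z^Y => n-n-Z^Y   [Z ::= n]
n-n-Z^Y => n-n-n^Y   [Z ::= n]
n-n-n^Y => n-n-n^Z   [Y ::= Z]
n-n-n^Z => n-n-n^n   [Z ::= n]

E => E^Y => Y^Y => Y-Z^Y => Y-Z-Z^Y => Z-Z-Z^Y => n-Z-Z^Y => n-n-Z^Y => n-n-n^Y => n-n-n^Z => n-n-n^n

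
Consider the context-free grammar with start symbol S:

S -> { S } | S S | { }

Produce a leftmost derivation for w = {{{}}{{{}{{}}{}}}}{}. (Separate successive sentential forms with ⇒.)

S ⇒ SS ⇒ {S}S ⇒ {SS}S ⇒ {{S}S}S ⇒ {{{}}S}S ⇒ {{{}}{S}}S ⇒ {{{}}{{S}}}S ⇒ {{{}}{{SS}}}S ⇒ {{{}}{{SSS}}}S ⇒ {{{}}{{{}SS}}}S ⇒ {{{}}{{{}{S}S}}}S ⇒ {{{}}{{{}{{}}S}}}S ⇒ {{{}}{{{}{{}}{}}}}S ⇒ {{{}}{{{}{{}}{}}}}{}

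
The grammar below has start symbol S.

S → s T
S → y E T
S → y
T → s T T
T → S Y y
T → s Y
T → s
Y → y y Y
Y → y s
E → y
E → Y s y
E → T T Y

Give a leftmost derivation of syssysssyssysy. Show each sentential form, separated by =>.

S => sT => sSYy => syETYy => syTTYTYy => sysTTTYTYy => syssYTTYTYy => syssysTTYTYy => syssyssTYTYy => syssysssYTYy => syssysssysTYy => syssysssyssYy => syssysssyssysy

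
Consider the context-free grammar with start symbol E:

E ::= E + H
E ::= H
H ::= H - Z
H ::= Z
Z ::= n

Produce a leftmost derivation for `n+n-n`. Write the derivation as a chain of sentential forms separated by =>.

E => E+H   [E ::= E + H]
E+H => H+H   [E ::= H]
H+H => Z+H   [H ::= Z]
Z+H => n+H   [Z ::= n]
n+H => n+H-Z   [H ::= H - Z]
n+H-Z => n+Z-Z   [H ::= Z]
n+Z-Z => n+n-Z   [Z ::= n]
n+n-Z => n+n-n   [Z ::= n]

E => E+H => H+H => Z+H => n+H => n+H-Z => n+Z-Z => n+n-Z => n+n-n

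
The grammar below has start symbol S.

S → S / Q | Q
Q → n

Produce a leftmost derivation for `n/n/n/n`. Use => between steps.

S => S/Q => S/Q/Q => S/Q/Q/Q => Q/Q/Q/Q => n/Q/Q/Q => n/n/Q/Q => n/n/n/Q => n/n/n/n

S => S/Q   [S → S / Q]
S/Q => S/Q/Q   [S → S / Q]
S/Q/Q => S/Q/Q/Q   [S → S / Q]
S/Q/Q/Q => Q/Q/Q/Q   [S → Q]
Q/Q/Q/Q => n/Q/Q/Q   [Q → n]
n/Q/Q/Q => n/n/Q/Q   [Q → n]
n/n/Q/Q => n/n/n/Q   [Q → n]
n/n/n/Q => n/n/n/n   [Q → n]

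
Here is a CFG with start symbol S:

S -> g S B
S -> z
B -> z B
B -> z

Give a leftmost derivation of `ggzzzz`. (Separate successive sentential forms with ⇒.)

S ⇒ gSB ⇒ ggSBB ⇒ ggzBB ⇒ ggzzBB ⇒ ggzzzB ⇒ ggzzzz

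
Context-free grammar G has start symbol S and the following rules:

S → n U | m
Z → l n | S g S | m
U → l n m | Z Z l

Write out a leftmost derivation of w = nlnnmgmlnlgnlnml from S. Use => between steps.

S => nU => nZZl => nlnZl => nlnSgSl => nlnnUgSl => nlnnZZlgSl => nlnnSgSZlgSl => nlnnmgSZlgSl => nlnnmgmZlgSl => nlnnmgmlnlgSl => nlnnmgmlnlgnUl => nlnnmgmlnlgnlnml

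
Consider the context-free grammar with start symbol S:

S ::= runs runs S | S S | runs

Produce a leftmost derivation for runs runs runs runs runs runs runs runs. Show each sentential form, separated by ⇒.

S ⇒ runs runs S ⇒ runs runs runs runs S ⇒ runs runs runs runs S S ⇒ runs runs runs runs S S S ⇒ runs runs runs runs S S S S ⇒ runs runs runs runs runs S S S ⇒ runs runs runs runs runs runs S S ⇒ runs runs runs runs runs runs runs S ⇒ runs runs runs runs runs runs runs runs

S ⇒ runs runs S   [S ::= runs runs S]
runs runs S ⇒ runs runs runs runs S   [S ::= runs runs S]
runs runs runs runs S ⇒ runs runs runs runs S S   [S ::= S S]
runs runs runs runs S S ⇒ runs runs runs runs S S S   [S ::= S S]
runs runs runs runs S S S ⇒ runs runs runs runs S S S S   [S ::= S S]
runs runs runs runs S S S S ⇒ runs runs runs runs runs S S S   [S ::= runs]
runs runs runs runs runs S S S ⇒ runs runs runs runs runs runs S S   [S ::= runs]
runs runs runs runs runs runs S S ⇒ runs runs runs runs runs runs runs S   [S ::= runs]
runs runs runs runs runs runs runs S ⇒ runs runs runs runs runs runs runs runs   [S ::= runs]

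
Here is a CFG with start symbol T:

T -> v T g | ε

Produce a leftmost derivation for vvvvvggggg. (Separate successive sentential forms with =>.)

T => vTg   [T -> v T g]
vTg => vvTgg   [T -> v T g]
vvTgg => vvvTggg   [T -> v T g]
vvvTggg => vvvvTgggg   [T -> v T g]
vvvvTgggg => vvvvvTggggg   [T -> v T g]
vvvvvTggggg => vvvvvggggg   [T -> ε]

T => vTg => vvTgg => vvvTggg => vvvvTgggg => vvvvvTggggg => vvvvvggggg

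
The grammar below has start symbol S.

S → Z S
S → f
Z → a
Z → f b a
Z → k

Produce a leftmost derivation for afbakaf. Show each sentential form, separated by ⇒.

S ⇒ ZS ⇒ aS ⇒ aZS ⇒ afbaS ⇒ afbaZS ⇒ afbakS ⇒ afbakZS ⇒ afbakaS ⇒ afbakaf

S ⇒ ZS   [S → Z S]
ZS ⇒ aS   [Z → a]
aS ⇒ aZS   [S → Z S]
aZS ⇒ afbaS   [Z → f b a]
afbaS ⇒ afbaZS   [S → Z S]
afbaZS ⇒ afbakS   [Z → k]
afbakS ⇒ afbakZS   [S → Z S]
afbakZS ⇒ afbakaS   [Z → a]
afbakaS ⇒ afbakaf   [S → f]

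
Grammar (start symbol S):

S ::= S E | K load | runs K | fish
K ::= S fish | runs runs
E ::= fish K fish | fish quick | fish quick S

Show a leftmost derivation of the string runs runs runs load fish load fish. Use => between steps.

S => runs K => runs S fish => runs K load fish => runs S fish load fish => runs K load fish load fish => runs runs runs load fish load fish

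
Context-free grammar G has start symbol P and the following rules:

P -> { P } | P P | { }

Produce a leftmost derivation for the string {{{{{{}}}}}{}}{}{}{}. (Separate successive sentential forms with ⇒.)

P ⇒ PP   [P -> P P]
PP ⇒ PPP   [P -> P P]
PPP ⇒ PPPP   [P -> P P]
PPPP ⇒ {P}PPP   [P -> { P }]
{P}PPP ⇒ {PP}PPP   [P -> P P]
{PP}PPP ⇒ {{P}P}PPP   [P -> { P }]
{{P}P}PPP ⇒ {{{P}}P}PPP   [P -> { P }]
{{{P}}P}PPP ⇒ {{{{P}}}P}PPP   [P -> { P }]
{{{{P}}}P}PPP ⇒ {{{{{P}}}}P}PPP   [P -> { P }]
{{{{{P}}}}P}PPP ⇒ {{{{{{}}}}}P}PPP   [P -> { }]
{{{{{{}}}}}P}PPP ⇒ {{{{{{}}}}}{}}PPP   [P -> { }]
{{{{{{}}}}}{}}PPP ⇒ {{{{{{}}}}}{}}{}PP   [P -> { }]
{{{{{{}}}}}{}}{}PP ⇒ {{{{{{}}}}}{}}{}{}P   [P -> { }]
{{{{{{}}}}}{}}{}{}P ⇒ {{{{{{}}}}}{}}{}{}{}   [P -> { }]

P⇒PP⇒PPP⇒PPPP⇒{P}PPP⇒{PP}PPP⇒{{P}P}PPP⇒{{{P}}P}PPP⇒{{{{P}}}P}PPP⇒{{{{{P}}}}P}PPP⇒{{{{{{}}}}}P}PPP⇒{{{{{{}}}}}{}}PPP⇒{{{{{{}}}}}{}}{}PP⇒{{{{{{}}}}}{}}{}{}P⇒{{{{{{}}}}}{}}{}{}{}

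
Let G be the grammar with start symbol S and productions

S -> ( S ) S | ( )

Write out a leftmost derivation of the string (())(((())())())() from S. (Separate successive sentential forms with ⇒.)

S ⇒ (S)S ⇒ (())S ⇒ (())(S)S ⇒ (())((S)S)S ⇒ (())(((S)S)S)S ⇒ (())(((())S)S)S ⇒ (())(((())())S)S ⇒ (())(((())())())S ⇒ (())(((())())())()

S ⇒ (S)S   [S -> ( S ) S]
(S)S ⇒ (())S   [S -> ( )]
(())S ⇒ (())(S)S   [S -> ( S ) S]
(())(S)S ⇒ (())((S)S)S   [S -> ( S ) S]
(())((S)S)S ⇒ (())(((S)S)S)S   [S -> ( S ) S]
(())(((S)S)S)S ⇒ (())(((())S)S)S   [S -> ( )]
(())(((())S)S)S ⇒ (())(((())())S)S   [S -> ( )]
(())(((())())S)S ⇒ (())(((())())())S   [S -> ( )]
(())(((())())())S ⇒ (())(((())())())()   [S -> ( )]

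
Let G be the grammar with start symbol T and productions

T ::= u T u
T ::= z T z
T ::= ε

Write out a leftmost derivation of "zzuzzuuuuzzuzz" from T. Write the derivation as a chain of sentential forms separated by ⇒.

T ⇒ zTz ⇒ zzTzz ⇒ zzuTuzz ⇒ zzuzTzuzz ⇒ zzuzzTzzuzz ⇒ zzuzzuTuzzuzz ⇒ zzuzzuuTuuzzuzz ⇒ zzuzzuuuuzzuzz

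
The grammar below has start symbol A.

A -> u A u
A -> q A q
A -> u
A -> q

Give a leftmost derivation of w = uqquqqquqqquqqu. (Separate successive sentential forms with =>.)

A=>uAu=>uqAqu=>uqqAqqu=>uqquAuqqu=>uqquqAquqqu=>uqquqqAqquqqu=>uqquqqqAqqquqqu=>uqquqqquqqquqqu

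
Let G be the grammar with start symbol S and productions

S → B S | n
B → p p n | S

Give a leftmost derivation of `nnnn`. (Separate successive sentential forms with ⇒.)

S ⇒ BS   [S → B S]
BS ⇒ SS   [B → S]
SS ⇒ BSS   [S → B S]
BSS ⇒ SSS   [B → S]
SSS ⇒ BSSS   [S → B S]
BSSS ⇒ SSSS   [B → S]
SSSS ⇒ nSSS   [S → n]
nSSS ⇒ nnSS   [S → n]
nnSS ⇒ nnnS   [S → n]
nnnS ⇒ nnnn   [S → n]

S ⇒ BS ⇒ SS ⇒ BSS ⇒ SSS ⇒ BSSS ⇒ SSSS ⇒ nSSS ⇒ nnSS ⇒ nnnS ⇒ nnnn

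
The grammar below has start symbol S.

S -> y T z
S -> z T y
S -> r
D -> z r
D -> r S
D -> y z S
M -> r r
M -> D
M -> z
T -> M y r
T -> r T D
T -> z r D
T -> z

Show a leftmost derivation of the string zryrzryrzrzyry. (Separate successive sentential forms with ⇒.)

S ⇒ zTy ⇒ zMyry ⇒ zDyry ⇒ zrSyry ⇒ zryTzyry ⇒ zryrTDzyry ⇒ zryrMyrDzyry ⇒ zryrDyrDzyry ⇒ zryrzryrDzyry ⇒ zryrzryrzrzyry

S ⇒ zTy   [S -> z T y]
zTy ⇒ zMyry   [T -> M y r]
zMyry ⇒ zDyry   [M -> D]
zDyry ⇒ zrSyry   [D -> r S]
zrSyry ⇒ zryTzyry   [S -> y T z]
zryTzyry ⇒ zryrTDzyry   [T -> r T D]
zryrTDzyry ⇒ zryrMyrDzyry   [T -> M y r]
zryrMyrDzyry ⇒ zryrDyrDzyry   [M -> D]
zryrDyrDzyry ⇒ zryrzryrDzyry   [D -> z r]
zryrzryrDzyry ⇒ zryrzryrzrzyry   [D -> z r]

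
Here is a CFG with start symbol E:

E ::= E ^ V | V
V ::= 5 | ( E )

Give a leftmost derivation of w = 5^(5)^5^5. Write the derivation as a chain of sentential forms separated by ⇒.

E ⇒ E^V ⇒ E^V^V ⇒ E^V^V^V ⇒ V^V^V^V ⇒ 5^V^V^V ⇒ 5^(E)^V^V ⇒ 5^(V)^V^V ⇒ 5^(5)^V^V ⇒ 5^(5)^5^V ⇒ 5^(5)^5^5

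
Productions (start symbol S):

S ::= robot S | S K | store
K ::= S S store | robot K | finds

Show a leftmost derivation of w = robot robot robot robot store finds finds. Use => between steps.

S => robot S => robot robot S => robot robot S K => robot robot robot S K => robot robot robot S K K => robot robot robot robot S K K => robot robot robot robot store K K => robot robot robot robot store finds K => robot robot robot robot store finds finds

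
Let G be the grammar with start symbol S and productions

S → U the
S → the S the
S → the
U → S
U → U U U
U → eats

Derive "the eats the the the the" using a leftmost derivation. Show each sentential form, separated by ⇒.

S ⇒ the S the ⇒ the U the the ⇒ the S the the ⇒ the U the the the ⇒ the S the the the ⇒ the U the the the the ⇒ the eats the the the the

S ⇒ the S the   [S → the S the]
the S the ⇒ the U the the   [S → U the]
the U the the ⇒ the S the the   [U → S]
the S the the ⇒ the U the the the   [S → U the]
the U the the the ⇒ the S the the the   [U → S]
the S the the the ⇒ the U the the the the   [S → U the]
the U the the the the ⇒ the eats the the the the   [U → eats]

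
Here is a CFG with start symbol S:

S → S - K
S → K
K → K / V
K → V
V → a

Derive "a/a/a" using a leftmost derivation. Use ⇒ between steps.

S⇒K⇒K/V⇒K/V/V⇒V/V/V⇒a/V/V⇒a/a/V⇒a/a/a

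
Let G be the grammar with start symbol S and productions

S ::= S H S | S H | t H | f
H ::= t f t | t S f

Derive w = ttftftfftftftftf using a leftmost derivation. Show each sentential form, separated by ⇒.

S ⇒ SHS ⇒ SHSHS ⇒ tHHSHS ⇒ ttSfHSHS ⇒ ttSHSfHSHS ⇒ ttfHSfHSHS ⇒ ttftftSfHSHS ⇒ ttftftffHSHS ⇒ ttftftfftftSHS ⇒ ttftftfftftfHS ⇒ ttftftfftftftftS ⇒ ttftftfftftftftf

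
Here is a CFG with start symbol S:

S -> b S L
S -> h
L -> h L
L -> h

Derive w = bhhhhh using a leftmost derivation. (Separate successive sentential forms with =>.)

S => bSL => bhL => bhhL => bhhhL => bhhhhL => bhhhhh

S => bSL   [S -> b S L]
bSL => bhL   [S -> h]
bhL => bhhL   [L -> h L]
bhhL => bhhhL   [L -> h L]
bhhhL => bhhhhL   [L -> h L]
bhhhhL => bhhhhh   [L -> h]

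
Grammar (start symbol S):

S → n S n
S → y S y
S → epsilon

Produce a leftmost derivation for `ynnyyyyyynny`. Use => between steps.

S => ySy => ynSny => ynnSnny => ynnySynny => ynnyySyynny => ynnyyySyyynny => ynnyyyyyynny

S => ySy   [S → y S y]
ySy => ynSny   [S → n S n]
ynSny => ynnSnny   [S → n S n]
ynnSnny => ynnySynny   [S → y S y]
ynnySynny => ynnyySyynny   [S → y S y]
ynnyySyynny => ynnyyySyyynny   [S → y S y]
ynnyyySyyynny => ynnyyyyyynny   [S → epsilon]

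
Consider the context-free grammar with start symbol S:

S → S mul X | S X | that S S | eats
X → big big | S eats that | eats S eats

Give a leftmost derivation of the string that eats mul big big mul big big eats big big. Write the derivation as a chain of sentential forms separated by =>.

S => S X => that S S X => that S mul X S X => that S mul X mul X S X => that eats mul X mul X S X => that eats mul big big mul X S X => that eats mul big big mul big big S X => that eats mul big big mul big big eats X => that eats mul big big mul big big eats big big

S => S X   [S → S X]
S X => that S S X   [S → that S S]
that S S X => that S mul X S X   [S → S mul X]
that S mul X S X => that S mul X mul X S X   [S → S mul X]
that S mul X mul X S X => that eats mul X mul X S X   [S → eats]
that eats mul X mul X S X => that eats mul big big mul X S X   [X → big big]
that eats mul big big mul X S X => that eats mul big big mul big big S X   [X → big big]
that eats mul big big mul big big S X => that eats mul big big mul big big eats X   [S → eats]
that eats mul big big mul big big eats X => that eats mul big big mul big big eats big big   [X → big big]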